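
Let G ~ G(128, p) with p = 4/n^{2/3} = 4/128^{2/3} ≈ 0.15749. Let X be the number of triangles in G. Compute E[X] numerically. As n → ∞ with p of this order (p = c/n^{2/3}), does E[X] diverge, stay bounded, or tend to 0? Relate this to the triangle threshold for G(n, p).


Number of potential triangles: C(128, 3) = 341376.
Each occurs with probability p³ ≈ (0.15749)³ ≈ 3.90625000e-03.
By linearity: E[X] = C(128, 3)·p³ ≈ 341376 · 3.90625000e-03 ≈ 1333.500000.
Since α = 2/3 < 1, p = c/n^{2/3} ≫ 1/n is above the triangle threshold p ~ 1/n. Asymptotically E[X] ~ (c³/6)·n^{3(1−α)} = (4³/6)·n^{1} → ∞; triangles are abundant w.h.p.

E[X] ≈ 1333.500000; in regime p = Θ(1/n^{2/3}) E[X] diverges (above the triangle threshold p ~ 1/n).


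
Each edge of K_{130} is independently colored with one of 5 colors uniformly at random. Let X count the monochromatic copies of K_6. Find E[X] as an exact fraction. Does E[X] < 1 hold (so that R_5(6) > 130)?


E[X] = C(130, 6) · 5^{1 − 15} = 5963412000 · 5^{−14} = 5963412000/6103515625.
As a reduced fraction: E[X] = 47707296/48828125 ≈ 0.977045.
Is E[X] < 1? YES.
Since E[X] < 1, there exists a 5-coloring of K_{130} with no monochromatic K_6; hence R_5(6) > 130.

E[X] = 47707296/48828125 ≈ 0.977045; E[X] < 1, so R_5(6) > 130.


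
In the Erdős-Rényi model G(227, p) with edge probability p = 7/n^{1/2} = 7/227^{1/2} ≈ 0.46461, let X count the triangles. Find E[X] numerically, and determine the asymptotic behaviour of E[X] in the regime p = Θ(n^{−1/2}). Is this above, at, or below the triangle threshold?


Number of potential triangles: C(227, 3) = 1923825.
Each occurs with probability p³ ≈ (0.46461)³ ≈ 1.0028947e-01.
By linearity: E[X] = C(227, 3)·p³ ≈ 1923825 · 1.0028947e-01 ≈ 192939.38876.
Since α = 1/2 < 1, p = c/n^{1/2} ≫ 1/n is above the triangle threshold p ~ 1/n. Asymptotically E[X] ~ (c³/6)·n^{3(1−α)} = (7³/6)·n^{1.5} → ∞; triangles are abundant w.h.p.

E[X] ≈ 192939.38876; in regime p = Θ(1/n^{1/2}) E[X] diverges (above the triangle threshold p ~ 1/n).


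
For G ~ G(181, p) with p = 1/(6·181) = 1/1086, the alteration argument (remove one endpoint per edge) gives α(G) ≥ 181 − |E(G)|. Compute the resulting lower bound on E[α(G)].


E[|E(G)|] = C(181, 2)·p = 16290 · (1/1086) = 15.
E[α(G)] ≥ n − E[|E(G)|] = 181 − 15 = 166.
Numerically: ≈ 166.000.
(This is only a lower bound; the true E[α(G)] may be larger.)

E[α(G)] ≥ 166 ≈ 166.000.


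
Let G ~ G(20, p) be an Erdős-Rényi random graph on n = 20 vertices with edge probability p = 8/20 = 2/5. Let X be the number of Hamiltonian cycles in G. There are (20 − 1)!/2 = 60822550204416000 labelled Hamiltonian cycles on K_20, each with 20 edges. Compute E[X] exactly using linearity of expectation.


K_20 has (20 − 1)!/2 = 60822550204416000 labelled Hamiltonian cycles.
For each such Hamiltonian cycle H, let X_H = 1 if all 20 edges of H are present in G. Then P[X_H = 1] = p^{20} = (2/5)^{20} = 1048576/95367431640625.
Summing the indicators: E[X] = Σ_H E[X_H] = 60822550204416000 · p^{20} = 60822550204416000 · 1048576/95367431640625 = 510216531225165692928/762939453125.
Numerically: E[X] ≈ 6.6875e+08.

E[X] = 60822550204416000 · (2/5)^{20} = 510216531225165692928/762939453125 ≈ 6.6875e+08.


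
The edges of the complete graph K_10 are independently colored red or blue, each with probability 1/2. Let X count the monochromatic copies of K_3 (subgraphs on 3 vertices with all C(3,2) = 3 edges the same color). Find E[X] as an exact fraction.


Let X = Σ_S X_S over the C(10, 3) = 120 subsets S of size 3, where X_S = 1 if the K_3 on S is monochromatic.
For a fixed S, the K_3 on S has C(3, 2) = 3 edges. P[all 3 edges red] = (1/2)^3, and likewise for blue, so P[monochromatic] = 2·(1/2)^3 = 2^{1 − 3} = 1/4.
By linearity: E[X] = C(10, 3) · 2^{1 − 3} = 120 · 1/4 = 30.
Numerically: E[X] ≈ 30.00000.

E[X] = C(10,3)·2^(1−C(3,2)) = 30 ≈ 30.00000.


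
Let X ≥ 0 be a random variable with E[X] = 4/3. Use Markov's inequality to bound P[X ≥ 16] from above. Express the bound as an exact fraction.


μ = E[X] = 4/3, a = 16.
Markov: P[X ≥ 16] ≤ μ/a = (4/3)/16 = 1/12.
Numerically: ≈ 0.083333.
(Since a = 16 > μ = 1.333333, the bound 1/12 is < 1 and informative.)

P[X ≥ 16] ≤ 1/12 ≈ 0.083333.


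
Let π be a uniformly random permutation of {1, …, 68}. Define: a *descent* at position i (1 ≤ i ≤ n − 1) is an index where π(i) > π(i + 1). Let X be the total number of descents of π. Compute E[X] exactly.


Write X = Σ X_I over i = 1, …, 67, with X_I the indicator of one descent.
There are 67 indicators.
For each fixed i, the pair (π(i), π(i+1)) is a uniformly random ordered pair of distinct values from {1, …, 68}; by symmetry P[π(i) > π(i+1)] = 1/2.
By linearity: E[X] = 67 · (1/2) = (68 − 1) · (1/2) = 67/2 ≈ 33.50000.

E[X] = 67/2 = 33.50000.


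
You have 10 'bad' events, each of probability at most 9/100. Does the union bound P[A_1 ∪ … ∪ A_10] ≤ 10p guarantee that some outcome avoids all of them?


Union bound: P[∪_{i=1}^{10} A_i] ≤ Σ_i P[A_i] ≤ 10·p = 10·(9/100) = 9/10.
Numerically: 9/10 ≈ 0.900.
Is 9/10 < 1? YES.
Since P[∪ A_i] ≤ 9/10 < 1, the complement has P[∩ A_i^c] ≥ 1 − 9/10 = 1/10 > 0, so some outcome avoids every A_i.

10·p = 9/10 ≈ 0.900; existence CERTIFIED by the union bound.


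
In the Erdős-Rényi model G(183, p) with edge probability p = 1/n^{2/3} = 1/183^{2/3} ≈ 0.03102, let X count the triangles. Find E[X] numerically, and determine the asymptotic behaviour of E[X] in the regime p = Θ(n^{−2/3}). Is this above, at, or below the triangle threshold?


Number of potential triangles: C(183, 3) = 1004731.
Each occurs with probability p³ ≈ (0.03102)³ ≈ 2.986055e-05.
By linearity: E[X] = C(183, 3)·p³ ≈ 1004731 · 2.986055e-05 ≈ 30.0018.
Since α = 2/3 < 1, p = c/n^{2/3} ≫ 1/n is above the triangle threshold p ~ 1/n. Asymptotically E[X] ~ (c³/6)·n^{3(1−α)} = (1³/6)·n^{1} → ∞; triangles are abundant w.h.p.

E[X] ≈ 30.0018; in regime p = Θ(1/n^{2/3}) E[X] diverges (above the triangle threshold p ~ 1/n).


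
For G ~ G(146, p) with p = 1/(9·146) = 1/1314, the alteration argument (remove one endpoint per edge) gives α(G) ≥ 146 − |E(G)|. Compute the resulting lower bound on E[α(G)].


E[|E(G)|] = C(146, 2)·p = 10585 · (1/1314) = 145/18.
E[α(G)] ≥ n − E[|E(G)|] = 146 − 145/18 = 2483/18.
Numerically: ≈ 137.94444.
(This is only a lower bound; the true E[α(G)] may be larger.)

E[α(G)] ≥ 2483/18 ≈ 137.94444.


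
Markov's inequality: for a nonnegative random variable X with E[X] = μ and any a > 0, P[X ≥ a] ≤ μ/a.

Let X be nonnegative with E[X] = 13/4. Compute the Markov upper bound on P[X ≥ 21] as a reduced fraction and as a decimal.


μ = E[X] = 13/4, a = 21.
Markov: P[X ≥ 21] ≤ μ/a = (13/4)/21 = 13/84.
Numerically: ≈ 0.154762.
(Since a = 21 > μ = 3.250000, the bound 13/84 is < 1 and informative.)

P[X ≥ 21] ≤ 13/84 ≈ 0.154762.


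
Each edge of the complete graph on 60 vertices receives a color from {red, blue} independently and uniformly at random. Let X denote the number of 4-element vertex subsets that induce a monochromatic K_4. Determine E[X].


Let X = Σ_S X_S over the C(60, 4) = 487635 subsets S of size 4, where X_S = 1 if the K_4 on S is monochromatic.
For a fixed S, the K_4 on S has C(4, 2) = 6 edges. P[all 6 edges red] = (1/2)^6, and likewise for blue, so P[monochromatic] = 2·(1/2)^6 = 2^{1 − 6} = 1/32.
Summing: E[X] = C(60, 4) · 2^{1 − 6} = 487635 · 1/32 = 487635/32.
Numerically: E[X] ≈ 15238.593750.

E[X] = C(60,4)·2^(1−C(4,2)) = 487635/32 ≈ 15238.593750.


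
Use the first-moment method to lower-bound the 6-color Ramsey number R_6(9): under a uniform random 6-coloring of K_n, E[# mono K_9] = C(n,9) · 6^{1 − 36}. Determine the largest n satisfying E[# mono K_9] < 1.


We need C(n, 9) · 6^{1 − 36} < 1, i.e. C(n, 9) < 6^{36 − 1} = 1719070799748422591028658176.
Check values of n near the boundary:
  n = 4402: C(4402, 9) = 1696419745356657449393393700; 1696419745356657449393393700 < 1719070799748422591028658176? YES
  n = 4403: C(4403, 9) = 1699894433046281918452233150; 1699894433046281918452233150 < 1719070799748422591028658176? YES
  n = 4404: C(4404, 9) = 1703375445537161676647015880; 1703375445537161676647015880 < 1719070799748422591028658176? YES
  n = 4405: C(4405, 9) = 1706862792900636302463627150; 1706862792900636302463627150 < 1719070799748422591028658176? YES
  n = 4406: C(4406, 9) = 1710356485221788389505285700; 1710356485221788389505285700 < 1719070799748422591028658176? YES
  n = 4407: C(4407, 9) = 1713856532599459170657070050; 1713856532599459170657070050 < 1719070799748422591028658176? YES
  n = 4408: C(4408, 9) = 1717362945146264156457459600; 1717362945146264156457459600 < 1719070799748422591028658176? YES
  n = 4409: C(4409, 9) = 1720875732988608787686577131; 1720875732988608787686577131 < 1719070799748422591028658176? NO
The largest n with C(n, 9) < 1719070799748422591028658176 is n = 4408 (where E[X] = 35778394690547169926197075/35813974994758803979763712 ≈ 0.999007). Hence R_6(9) > 4408, i.e. R_6(9) ≥ 4409.

Largest n = 4408; hence R_6(9) > 4408.


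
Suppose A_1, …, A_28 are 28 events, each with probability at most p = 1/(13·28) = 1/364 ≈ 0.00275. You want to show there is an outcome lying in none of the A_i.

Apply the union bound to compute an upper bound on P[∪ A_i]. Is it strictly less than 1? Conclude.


Union bound: P[∪_{i=1}^{28} A_i] ≤ Σ_i P[A_i] ≤ 28·p = 28·(1/364) = 1/13.
Numerically: 1/13 ≈ 0.07692.
Is 1/13 < 1? YES.
Since P[∪ A_i] ≤ 1/13 < 1, the complement has P[∩ A_i^c] ≥ 1 − 1/13 = 12/13 > 0, so some outcome avoids every A_i.

28·p = 1/13 ≈ 0.07692; existence CERTIFIED by the union bound.


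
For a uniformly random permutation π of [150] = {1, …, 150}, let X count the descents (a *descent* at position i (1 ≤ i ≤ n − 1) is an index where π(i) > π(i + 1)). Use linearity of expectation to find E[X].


Write X = Σ X_I over i = 1, …, 149, with X_I the indicator of one descent.
There are 149 indicators.
For each fixed i, the pair (π(i), π(i+1)) is a uniformly random ordered pair of distinct values from {1, …, 150}; by symmetry P[π(i) > π(i+1)] = 1/2.
By linearity: E[X] = 149 · (1/2) = (150 − 1) · (1/2) = 149/2 ≈ 74.50000.

E[X] = 149/2 = 74.50000.


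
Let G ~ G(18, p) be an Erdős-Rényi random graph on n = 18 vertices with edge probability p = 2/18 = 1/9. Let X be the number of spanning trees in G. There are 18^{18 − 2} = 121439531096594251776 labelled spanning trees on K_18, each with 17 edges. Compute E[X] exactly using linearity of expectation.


K_18 has 18^{18 − 2} = 121439531096594251776 labelled spanning trees.
For each such spanning tree H, let X_H = 1 if all 17 edges of H are present in G. Then P[X_H = 1] = p^{17} = (1/9)^{17} = 1/16677181699666569.
By linearity: E[X] = Σ_H E[X_H] = 121439531096594251776 · p^{17} = 121439531096594251776 · 1/16677181699666569 = 65536/9.
Numerically: E[X] ≈ 7281.8.

E[X] = 121439531096594251776 · (1/9)^{17} = 65536/9 ≈ 7281.8.


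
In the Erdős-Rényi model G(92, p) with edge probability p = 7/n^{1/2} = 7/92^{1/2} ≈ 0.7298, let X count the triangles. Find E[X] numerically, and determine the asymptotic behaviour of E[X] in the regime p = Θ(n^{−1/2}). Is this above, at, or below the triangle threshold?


Number of potential triangles: C(92, 3) = 125580.
Each occurs with probability p³ ≈ (0.7298)³ ≈ 3.88698065e-01.
By linearity: E[X] = C(92, 3)·p³ ≈ 125580 · 3.88698065e-01 ≈ 48812.703045.
Since α = 1/2 < 1, p = c/n^{1/2} ≫ 1/n is above the triangle threshold p ~ 1/n. Asymptotically E[X] ~ (c³/6)·n^{3(1−α)} = (7³/6)·n^{1.5} → ∞; triangles are abundant w.h.p.

E[X] ≈ 48812.703045; in regime p = Θ(1/n^{1/2}) E[X] diverges (above the triangle threshold p ~ 1/n).


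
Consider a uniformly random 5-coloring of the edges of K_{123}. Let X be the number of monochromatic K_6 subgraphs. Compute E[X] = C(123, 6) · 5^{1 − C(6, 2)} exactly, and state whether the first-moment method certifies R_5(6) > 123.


E[X] = C(123, 6) · 5^{1 − 15} = 4249404082 · 5^{−14} = 4249404082/6103515625.
As a reduced fraction: E[X] = 4249404082/6103515625 ≈ 0.6962224.
Is E[X] < 1? YES.
Since E[X] < 1, there exists a 5-coloring of K_{123} with no monochromatic K_6; hence R_5(6) > 123.

E[X] = 4249404082/6103515625 ≈ 0.6962224; E[X] < 1, so R_5(6) > 123.


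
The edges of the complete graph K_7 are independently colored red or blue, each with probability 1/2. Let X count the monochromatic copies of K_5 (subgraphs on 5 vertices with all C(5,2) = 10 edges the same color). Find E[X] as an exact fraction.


Let X = Σ_S X_S over the C(7, 5) = 21 subsets S of size 5, where X_S = 1 if the K_5 on S is monochromatic.
For a fixed S, the K_5 on S has C(5, 2) = 10 edges. P[all 10 edges red] = (1/2)^10, and likewise for blue, so P[monochromatic] = 2·(1/2)^10 = 2^{1 − 10} = 1/512.
By linearity: E[X] = C(7, 5) · 2^{1 − 10} = 21 · 1/512 = 21/512.
Numerically: E[X] ≈ 0.041.

E[X] = C(7,5)·2^(1−C(5,2)) = 21/512 ≈ 0.041.


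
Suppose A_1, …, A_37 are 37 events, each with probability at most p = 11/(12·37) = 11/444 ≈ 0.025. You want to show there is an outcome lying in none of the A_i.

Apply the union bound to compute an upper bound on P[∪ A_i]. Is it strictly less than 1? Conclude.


Union bound: P[∪_{i=1}^{37} A_i] ≤ Σ_i P[A_i] ≤ 37·p = 37·(11/444) = 11/12.
Numerically: 11/12 ≈ 0.917.
Is 11/12 < 1? YES.
Since P[∪ A_i] ≤ 11/12 < 1, the complement has P[∩ A_i^c] ≥ 1 − 11/12 = 1/12 > 0, so some outcome avoids every A_i.

37·p = 11/12 ≈ 0.917; existence CERTIFIED by the union bound.


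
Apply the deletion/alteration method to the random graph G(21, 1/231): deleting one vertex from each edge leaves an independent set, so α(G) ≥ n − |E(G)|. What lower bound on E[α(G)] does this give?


E[|E(G)|] = C(21, 2)·p = 210 · (1/231) = 10/11.
E[α(G)] ≥ n − E[|E(G)|] = 21 − 10/11 = 221/11.
Numerically: ≈ 20.0909.
(This is only a lower bound; the true E[α(G)] may be larger.)

E[α(G)] ≥ 221/11 ≈ 20.0909.


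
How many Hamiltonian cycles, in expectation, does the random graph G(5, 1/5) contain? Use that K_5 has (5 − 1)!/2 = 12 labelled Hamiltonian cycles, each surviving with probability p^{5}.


K_5 has (5 − 1)!/2 = 12 labelled Hamiltonian cycles.
For each such Hamiltonian cycle H, let X_H = 1 if all 5 edges of H are present in G. Then P[X_H = 1] = p^{5} = (1/5)^{5} = 1/3125.
By linearity of expectation: E[X] = Σ_H E[X_H] = 12 · p^{5} = 12 · 1/3125 = 12/3125.
Numerically: E[X] ≈ 0.00384.

E[X] = 12 · (1/5)^{5} = 12/3125 ≈ 0.00384.


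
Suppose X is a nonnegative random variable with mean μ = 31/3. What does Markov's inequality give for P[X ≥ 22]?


μ = E[X] = 31/3, a = 22.
Markov: P[X ≥ 22] ≤ μ/a = (31/3)/22 = 31/66.
Numerically: ≈ 0.470.
(Since a = 22 > μ = 10.333, the bound 31/66 is < 1 and informative.)

P[X ≥ 22] ≤ 31/66 ≈ 0.470.


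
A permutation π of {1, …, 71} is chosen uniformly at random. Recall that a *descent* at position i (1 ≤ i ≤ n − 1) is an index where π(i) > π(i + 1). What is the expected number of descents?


Write X = Σ X_I over i = 1, …, 70, with X_I the indicator of one descent.
There are 70 indicators.
For each fixed i, the pair (π(i), π(i+1)) is a uniformly random ordered pair of distinct values from {1, …, 71}; by symmetry P[π(i) > π(i+1)] = 1/2.
By linearity: E[X] = 70 · (1/2) = (71 − 1) · (1/2) = 35 ≈ 35.000.

E[X] = 35 = 35.000.


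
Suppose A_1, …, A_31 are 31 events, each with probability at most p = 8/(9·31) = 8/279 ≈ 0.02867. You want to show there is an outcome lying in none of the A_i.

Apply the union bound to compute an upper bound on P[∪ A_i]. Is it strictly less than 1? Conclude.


Union bound: P[∪_{i=1}^{31} A_i] ≤ Σ_i P[A_i] ≤ 31·p = 31·(8/279) = 8/9.
Numerically: 8/9 ≈ 0.88889.
Is 8/9 < 1? YES.
Since P[∪ A_i] ≤ 8/9 < 1, the complement has P[∩ A_i^c] ≥ 1 − 8/9 = 1/9 > 0, so some outcome avoids every A_i.

31·p = 8/9 ≈ 0.88889; existence CERTIFIED by the union bound.


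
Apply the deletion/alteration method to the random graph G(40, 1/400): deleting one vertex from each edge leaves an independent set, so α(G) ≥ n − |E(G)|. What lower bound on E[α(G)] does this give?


E[|E(G)|] = C(40, 2)·p = 780 · (1/400) = 39/20.
E[α(G)] ≥ n − E[|E(G)|] = 40 − 39/20 = 761/20.
Numerically: ≈ 38.05000.
(This is only a lower bound; the true E[α(G)] may be larger.)

E[α(G)] ≥ 761/20 ≈ 38.05000.


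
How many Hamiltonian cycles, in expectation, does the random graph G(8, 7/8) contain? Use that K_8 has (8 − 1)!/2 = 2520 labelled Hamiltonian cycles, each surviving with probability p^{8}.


K_8 has (8 − 1)!/2 = 2520 labelled Hamiltonian cycles.
For each such Hamiltonian cycle H, let X_H = 1 if all 8 edges of H are present in G. Then P[X_H = 1] = p^{8} = (7/8)^{8} = 5764801/16777216.
By linearity: E[X] = Σ_H E[X_H] = 2520 · p^{8} = 2520 · 5764801/16777216 = 1815912315/2097152.
Numerically: E[X] ≈ 865.9.

E[X] = 2520 · (7/8)^{8} = 1815912315/2097152 ≈ 865.9.


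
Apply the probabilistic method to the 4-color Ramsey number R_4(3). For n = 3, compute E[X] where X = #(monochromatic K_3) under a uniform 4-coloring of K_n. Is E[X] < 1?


E[X] = C(3, 3) · 4^{1 − 3} = 1 · 4^{−2} = 1/16.
As a reduced fraction: E[X] = 1/16 ≈ 0.0625.
Is E[X] < 1? YES.
Since E[X] < 1, there exists a 4-coloring of K_{3} with no monochromatic K_3; hence R_4(3) > 3.

E[X] = 1/16 ≈ 0.0625; E[X] < 1, so R_4(3) > 3.


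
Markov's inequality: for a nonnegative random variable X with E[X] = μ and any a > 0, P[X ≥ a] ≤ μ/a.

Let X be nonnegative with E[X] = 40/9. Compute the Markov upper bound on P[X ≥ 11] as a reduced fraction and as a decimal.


μ = E[X] = 40/9, a = 11.
Markov: P[X ≥ 11] ≤ μ/a = (40/9)/11 = 40/99.
Numerically: ≈ 0.404.
(Since a = 11 > μ = 4.444, the bound 40/99 is < 1 and informative.)

P[X ≥ 11] ≤ 40/99 ≈ 0.404.


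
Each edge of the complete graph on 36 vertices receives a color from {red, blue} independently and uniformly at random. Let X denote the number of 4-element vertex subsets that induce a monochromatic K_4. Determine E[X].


Let X = Σ_S X_S over the C(36, 4) = 58905 subsets S of size 4, where X_S = 1 if the K_4 on S is monochromatic.
For a fixed S, the K_4 on S has C(4, 2) = 6 edges. P[all 6 edges red] = (1/2)^6, and likewise for blue, so P[monochromatic] = 2·(1/2)^6 = 2^{1 − 6} = 1/32.
By linearity: E[X] = C(36, 4) · 2^{1 − 6} = 58905 · 1/32 = 58905/32.
Numerically: E[X] ≈ 1840.781250.

E[X] = C(36,4)·2^(1−C(4,2)) = 58905/32 ≈ 1840.781250.


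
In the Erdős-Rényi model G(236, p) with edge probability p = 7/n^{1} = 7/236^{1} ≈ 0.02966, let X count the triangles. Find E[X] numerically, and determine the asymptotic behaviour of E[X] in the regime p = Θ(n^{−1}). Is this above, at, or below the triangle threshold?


Number of potential triangles: C(236, 3) = 2162940.
Each occurs with probability p³ ≈ (0.02966)³ ≈ 2.609505e-05.
By linearity: E[X] = C(236, 3)·p³ ≈ 2162940 · 2.609505e-05 ≈ 56.4420.
Here α = 1, so p = 7/n is exactly at the triangle threshold p ~ 1/n. Asymptotically E[X] → c³/6 = 7³/6 = 343/6 ≈ 57.1667, a bounded constant. In this regime the triangle count is asymptotically Poisson(c³/6).

E[X] ≈ 56.4420; in regime p = Θ(1/n^{1}) E[X] stays bounded (at the triangle threshold p ~ 1/n).


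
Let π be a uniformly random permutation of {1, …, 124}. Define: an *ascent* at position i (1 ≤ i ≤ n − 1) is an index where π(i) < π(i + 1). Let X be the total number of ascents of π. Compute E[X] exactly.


Write X = Σ X_I over i = 1, …, 123, with X_I the indicator of one ascent.
There are 123 indicators.
For each fixed i, the pair (π(i), π(i+1)) is a uniformly random ordered pair of distinct values from {1, …, 124}; by symmetry P[π(i) < π(i+1)] = 1/2.
By linearity: E[X] = 123 · (1/2) = (124 − 1) · (1/2) = 123/2 ≈ 61.500000.

E[X] = 123/2 = 61.500000.


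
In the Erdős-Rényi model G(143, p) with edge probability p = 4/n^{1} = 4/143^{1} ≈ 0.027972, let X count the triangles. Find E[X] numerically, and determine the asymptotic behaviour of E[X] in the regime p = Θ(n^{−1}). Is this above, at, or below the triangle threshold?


Number of potential triangles: C(143, 3) = 477191.
Each occurs with probability p³ ≈ (0.027972)³ ≈ 2.18862755e-05.
By linearity: E[X] = C(143, 3)·p³ ≈ 477191 · 2.18862755e-05 ≈ 10.443934.
Here α = 1, so p = 4/n is exactly at the triangle threshold p ~ 1/n. Asymptotically E[X] → c³/6 = 4³/6 = 32/3 ≈ 10.666667, a bounded constant. In this regime the triangle count is asymptotically Poisson(c³/6).

E[X] ≈ 10.443934; in regime p = Θ(1/n^{1}) E[X] stays bounded (at the triangle threshold p ~ 1/n).


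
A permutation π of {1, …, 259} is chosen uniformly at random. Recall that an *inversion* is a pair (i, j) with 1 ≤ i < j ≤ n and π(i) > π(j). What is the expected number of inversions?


Write X = Σ X_I over the C(259, 2) = 33411 pairs i < j, with X_I the indicator of one inversion.
There are 33411 indicators.
For each fixed pair i < j, the values π(i) and π(j) are two distinct elements of {1, …, 259} in uniformly random order; by symmetry P[π(i) > π(j)] = 1/2.
By linearity: E[X] = 33411 · (1/2) = C(259, 2) · (1/2) = 33411/2 = 33411/2 ≈ 16705.500000.

E[X] = 33411/2 = 16705.500000.


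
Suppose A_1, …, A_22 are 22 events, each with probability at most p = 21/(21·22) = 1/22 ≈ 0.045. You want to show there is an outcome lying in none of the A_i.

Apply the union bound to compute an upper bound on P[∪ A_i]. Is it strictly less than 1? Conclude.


Union bound: P[∪_{i=1}^{22} A_i] ≤ Σ_i P[A_i] ≤ 22·p = 22·(1/22) = 1.
Numerically: 1 ≈ 1.000.
Is 1 < 1? NO.
Since the bound 1 is ≥ 1, the union bound is uninformative here; it does NOT by itself certify existence.

22·p = 1 ≈ 1.000; existence NOT certified by the union bound.


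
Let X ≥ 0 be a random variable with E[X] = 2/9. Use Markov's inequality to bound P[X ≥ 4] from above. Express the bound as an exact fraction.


μ = E[X] = 2/9, a = 4.
Markov: P[X ≥ 4] ≤ μ/a = (2/9)/4 = 1/18.
Numerically: ≈ 0.055556.
(Since a = 4 > μ = 0.222222, the bound 1/18 is < 1 and informative.)

P[X ≥ 4] ≤ 1/18 ≈ 0.055556.


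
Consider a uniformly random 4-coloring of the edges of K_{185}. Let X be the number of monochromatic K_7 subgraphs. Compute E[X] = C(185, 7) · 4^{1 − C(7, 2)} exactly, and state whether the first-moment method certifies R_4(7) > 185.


E[X] = C(185, 7) · 4^{1 − 21} = 1311854301420 · 4^{−20} = 1311854301420/1099511627776.
As a reduced fraction: E[X] = 327963575355/274877906944 ≈ 1.1931.
Is E[X] < 1? NO.
Since E[X] ≥ 1, the first-moment bound is inconclusive at n = 185; it does NOT by itself certify R_4(7) > 185.

E[X] = 327963575355/274877906944 ≈ 1.1931; E[X] ≥ 1; first-moment method inconclusive here.


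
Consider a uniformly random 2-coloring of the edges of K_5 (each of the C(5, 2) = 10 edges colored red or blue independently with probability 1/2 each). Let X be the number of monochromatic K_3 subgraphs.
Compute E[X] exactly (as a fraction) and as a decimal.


Let X = Σ_S X_S over the C(5, 3) = 10 subsets S of size 3, where X_S = 1 if the K_3 on S is monochromatic.
For a fixed S, the K_3 on S has C(3, 2) = 3 edges. P[all 3 edges red] = (1/2)^3, and likewise for blue, so P[monochromatic] = 2·(1/2)^3 = 2^{1 − 3} = 1/4.
By linearity of expectation: E[X] = C(5, 3) · 2^{1 − 3} = 10 · 1/4 = 5/2.
Numerically: E[X] ≈ 2.50000.

E[X] = C(5,3)·2^(1−C(3,2)) = 5/2 ≈ 2.50000.


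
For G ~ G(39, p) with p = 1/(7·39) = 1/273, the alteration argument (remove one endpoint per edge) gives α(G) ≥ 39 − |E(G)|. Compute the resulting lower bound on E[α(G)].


E[|E(G)|] = C(39, 2)·p = 741 · (1/273) = 19/7.
E[α(G)] ≥ n − E[|E(G)|] = 39 − 19/7 = 254/7.
Numerically: ≈ 36.28571.
(This is only a lower bound; the true E[α(G)] may be larger.)

E[α(G)] ≥ 254/7 ≈ 36.28571.


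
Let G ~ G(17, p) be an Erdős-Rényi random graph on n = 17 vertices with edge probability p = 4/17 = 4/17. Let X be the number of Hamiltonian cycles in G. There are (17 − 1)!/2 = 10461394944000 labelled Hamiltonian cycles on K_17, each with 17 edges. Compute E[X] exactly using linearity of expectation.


K_17 has (17 − 1)!/2 = 10461394944000 labelled Hamiltonian cycles.
For each such Hamiltonian cycle H, let X_H = 1 if all 17 edges of H are present in G. Then P[X_H = 1] = p^{17} = (4/17)^{17} = 17179869184/827240261886336764177.
By linearity of expectation: E[X] = Σ_H E[X_H] = 10461394944000 · p^{17} = 10461394944000 · 17179869184/827240261886336764177 = 179725396620079005696000/827240261886336764177.
Numerically: E[X] ≈ 217.3.

E[X] = 10461394944000 · (4/17)^{17} = 179725396620079005696000/827240261886336764177 ≈ 217.3.


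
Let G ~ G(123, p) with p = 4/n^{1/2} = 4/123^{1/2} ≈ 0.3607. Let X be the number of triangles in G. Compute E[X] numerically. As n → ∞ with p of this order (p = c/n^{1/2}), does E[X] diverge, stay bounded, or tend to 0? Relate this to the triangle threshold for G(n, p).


Number of potential triangles: C(123, 3) = 302621.
Each occurs with probability p³ ≈ (0.3607)³ ≈ 4.691614e-02.
By linearity: E[X] = C(123, 3)·p³ ≈ 302621 · 4.691614e-02 ≈ 14197.8103.
Since α = 1/2 < 1, p = c/n^{1/2} ≫ 1/n is above the triangle threshold p ~ 1/n. Asymptotically E[X] ~ (c³/6)·n^{3(1−α)} = (4³/6)·n^{1.5} → ∞; triangles are abundant w.h.p.

E[X] ≈ 14197.8103; in regime p = Θ(1/n^{1/2}) E[X] diverges (above the triangle threshold p ~ 1/n).


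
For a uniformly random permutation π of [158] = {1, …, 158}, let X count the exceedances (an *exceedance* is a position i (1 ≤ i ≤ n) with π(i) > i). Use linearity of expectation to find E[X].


Write X = Σ_{i=1}^{158} X_i, where X_i = 1_{π(i) > i}.
For each fixed i, π(i) is uniform over {1, …, 158} (marginal of a uniform permutation), so P[π(i) > i] = (n − i)/n. Summing: Σ_{i=1}^{158} (n − i)/n = (0 + 1 + … + 157)/158 = 158(158 − 1)/(2·158) = (158 − 1)/2.
Hence E[X] = Σ_{i=1}^{158} (158 − i)/158 = 157/2 ≈ 78.50000.

E[X] = 157/2 = 78.50000.


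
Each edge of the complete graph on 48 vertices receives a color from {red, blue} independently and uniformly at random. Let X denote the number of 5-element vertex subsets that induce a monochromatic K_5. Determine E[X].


Let X = Σ_S X_S over the C(48, 5) = 1712304 subsets S of size 5, where X_S = 1 if the K_5 on S is monochromatic.
For a fixed S, the K_5 on S has C(5, 2) = 10 edges. P[all 10 edges red] = (1/2)^10, and likewise for blue, so P[monochromatic] = 2·(1/2)^10 = 2^{1 − 10} = 1/512.
Summing: E[X] = C(48, 5) · 2^{1 − 10} = 1712304 · 1/512 = 107019/32.
Numerically: E[X] ≈ 3344.343750.

E[X] = C(48,5)·2^(1−C(5,2)) = 107019/32 ≈ 3344.343750.


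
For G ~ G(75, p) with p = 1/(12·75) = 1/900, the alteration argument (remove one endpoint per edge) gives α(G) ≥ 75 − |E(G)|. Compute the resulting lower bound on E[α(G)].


E[|E(G)|] = C(75, 2)·p = 2775 · (1/900) = 37/12.
E[α(G)] ≥ n − E[|E(G)|] = 75 − 37/12 = 863/12.
Numerically: ≈ 71.9167.
(This is only a lower bound; the true E[α(G)] may be larger.)

E[α(G)] ≥ 863/12 ≈ 71.9167.


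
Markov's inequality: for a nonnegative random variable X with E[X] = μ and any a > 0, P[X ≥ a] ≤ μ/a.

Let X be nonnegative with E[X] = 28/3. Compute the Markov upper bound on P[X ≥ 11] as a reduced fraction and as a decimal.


μ = E[X] = 28/3, a = 11.
Markov: P[X ≥ 11] ≤ μ/a = (28/3)/11 = 28/33.
Numerically: ≈ 0.848.
(Since a = 11 > μ = 9.333, the bound 28/33 is < 1 and informative.)

P[X ≥ 11] ≤ 28/33 ≈ 0.848.


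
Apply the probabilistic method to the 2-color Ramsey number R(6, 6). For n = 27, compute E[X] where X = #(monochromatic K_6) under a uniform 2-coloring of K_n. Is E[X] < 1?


E[X] = C(27, 6) · 2^{1 − 15} = 296010 · 2^{−14} = 296010/16384.
As a reduced fraction: E[X] = 148005/8192 ≈ 18.0670166.
Is E[X] < 1? NO.
Since E[X] ≥ 1, the first-moment bound is inconclusive at n = 27; it does NOT by itself certify R(6, 6) > 27.

E[X] = 148005/8192 ≈ 18.0670166; E[X] ≥ 1; first-moment method inconclusive here.


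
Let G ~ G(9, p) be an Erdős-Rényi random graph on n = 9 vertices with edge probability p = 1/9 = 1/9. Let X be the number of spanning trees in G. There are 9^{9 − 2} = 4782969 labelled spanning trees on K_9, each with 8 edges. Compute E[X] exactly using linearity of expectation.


K_9 has 9^{9 − 2} = 4782969 labelled spanning trees.
For each such spanning tree H, let X_H = 1 if all 8 edges of H are present in G. Then P[X_H = 1] = p^{8} = (1/9)^{8} = 1/43046721.
By linearity of expectation: E[X] = Σ_H E[X_H] = 4782969 · p^{8} = 4782969 · 1/43046721 = 1/9.
Numerically: E[X] ≈ 0.111111.

E[X] = 4782969 · (1/9)^{8} = 1/9 ≈ 0.111111.


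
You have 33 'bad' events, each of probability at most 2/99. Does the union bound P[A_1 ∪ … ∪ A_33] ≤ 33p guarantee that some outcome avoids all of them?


Union bound: P[∪_{i=1}^{33} A_i] ≤ Σ_i P[A_i] ≤ 33·p = 33·(2/99) = 2/3.
Numerically: 2/3 ≈ 0.66667.
Is 2/3 < 1? YES.
Since P[∪ A_i] ≤ 2/3 < 1, the complement has P[∩ A_i^c] ≥ 1 − 2/3 = 1/3 > 0, so some outcome avoids every A_i.

33·p = 2/3 ≈ 0.66667; existence CERTIFIED by the union bound.


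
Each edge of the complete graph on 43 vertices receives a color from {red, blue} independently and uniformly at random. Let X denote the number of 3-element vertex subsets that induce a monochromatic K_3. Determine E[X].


Let X = Σ_S X_S over the C(43, 3) = 12341 subsets S of size 3, where X_S = 1 if the K_3 on S is monochromatic.
For a fixed S, the K_3 on S has C(3, 2) = 3 edges. P[all 3 edges red] = (1/2)^3, and likewise for blue, so P[monochromatic] = 2·(1/2)^3 = 2^{1 − 3} = 1/4.
Summing: E[X] = C(43, 3) · 2^{1 − 3} = 12341 · 1/4 = 12341/4.
Numerically: E[X] ≈ 3085.250.

E[X] = C(43,3)·2^(1−C(3,2)) = 12341/4 ≈ 3085.250.


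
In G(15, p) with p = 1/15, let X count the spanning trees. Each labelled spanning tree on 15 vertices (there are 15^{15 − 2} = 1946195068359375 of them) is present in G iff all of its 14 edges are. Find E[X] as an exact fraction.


K_15 has 15^{15 − 2} = 1946195068359375 labelled spanning trees.
For each such spanning tree H, let X_H = 1 if all 14 edges of H are present in G. Then P[X_H = 1] = p^{14} = (1/15)^{14} = 1/29192926025390625.
Summing the indicators: E[X] = Σ_H E[X_H] = 1946195068359375 · p^{14} = 1946195068359375 · 1/29192926025390625 = 1/15.
Numerically: E[X] ≈ 0.0667.

E[X] = 1946195068359375 · (1/15)^{14} = 1/15 ≈ 0.0667.


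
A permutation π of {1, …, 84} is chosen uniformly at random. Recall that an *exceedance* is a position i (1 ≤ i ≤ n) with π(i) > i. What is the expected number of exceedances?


Write X = Σ_{i=1}^{84} X_i, where X_i = 1_{π(i) > i}.
For each fixed i, π(i) is uniform over {1, …, 84} (marginal of a uniform permutation), so P[π(i) > i] = (n − i)/n. Summing: Σ_{i=1}^{84} (n − i)/n = (0 + 1 + … + 83)/84 = 84(84 − 1)/(2·84) = (84 − 1)/2.
Hence E[X] = Σ_{i=1}^{84} (84 − i)/84 = 83/2 ≈ 41.5000.

E[X] = 83/2 = 41.5000.


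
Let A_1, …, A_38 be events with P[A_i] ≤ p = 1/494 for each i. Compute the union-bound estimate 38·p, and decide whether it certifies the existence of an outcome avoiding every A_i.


Union bound: P[∪_{i=1}^{38} A_i] ≤ Σ_i P[A_i] ≤ 38·p = 38·(1/494) = 1/13.
Numerically: 1/13 ≈ 0.0769231.
Is 1/13 < 1? YES.
Since P[∪ A_i] ≤ 1/13 < 1, the complement has P[∩ A_i^c] ≥ 1 − 1/13 = 12/13 > 0, so some outcome avoids every A_i.

38·p = 1/13 ≈ 0.0769231; existence CERTIFIED by the union bound.


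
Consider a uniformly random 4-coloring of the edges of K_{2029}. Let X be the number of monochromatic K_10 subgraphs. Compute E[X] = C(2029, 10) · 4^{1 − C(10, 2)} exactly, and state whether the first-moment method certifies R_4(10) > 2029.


E[X] = C(2029, 10) · 4^{1 − 45} = 318720800295355682059574310 · 4^{−44} = 318720800295355682059574310/309485009821345068724781056.
As a reduced fraction: E[X] = 159360400147677841029787155/154742504910672534362390528 ≈ 1.0298.
Is E[X] < 1? NO.
Since E[X] ≥ 1, the first-moment bound is inconclusive at n = 2029; it does NOT by itself certify R_4(10) > 2029.

E[X] = 159360400147677841029787155/154742504910672534362390528 ≈ 1.0298; E[X] ≥ 1; first-moment method inconclusive here.


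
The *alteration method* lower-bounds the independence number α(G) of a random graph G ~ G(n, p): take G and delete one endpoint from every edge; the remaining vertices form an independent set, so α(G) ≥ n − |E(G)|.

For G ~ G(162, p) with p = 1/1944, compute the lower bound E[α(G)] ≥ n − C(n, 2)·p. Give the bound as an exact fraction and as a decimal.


E[|E(G)|] = C(162, 2)·p = 13041 · (1/1944) = 161/24.
E[α(G)] ≥ n − E[|E(G)|] = 162 − 161/24 = 3727/24.
Numerically: ≈ 155.291667.
(This is only a lower bound; the true E[α(G)] may be larger.)

E[α(G)] ≥ 3727/24 ≈ 155.291667.


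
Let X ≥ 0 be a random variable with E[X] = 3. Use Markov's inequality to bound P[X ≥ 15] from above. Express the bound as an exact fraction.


μ = E[X] = 3, a = 15.
Markov: P[X ≥ 15] ≤ μ/a = (3)/15 = 1/5.
Numerically: ≈ 0.2000.
(Since a = 15 > μ = 3.0000, the bound 1/5 is < 1 and informative.)

P[X ≥ 15] ≤ 1/5 ≈ 0.2000.


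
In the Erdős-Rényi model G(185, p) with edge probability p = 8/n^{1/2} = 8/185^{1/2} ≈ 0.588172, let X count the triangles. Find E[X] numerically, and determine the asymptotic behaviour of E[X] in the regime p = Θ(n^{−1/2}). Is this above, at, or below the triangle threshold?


Number of potential triangles: C(185, 3) = 1038220.
Each occurs with probability p³ ≈ (0.588172)³ ≈ 2.03475614e-01.
By linearity: E[X] = C(185, 3)·p³ ≈ 1038220 · 2.03475614e-01 ≈ 211252.452311.
Since α = 1/2 < 1, p = c/n^{1/2} ≫ 1/n is above the triangle threshold p ~ 1/n. Asymptotically E[X] ~ (c³/6)·n^{3(1−α)} = (8³/6)·n^{1.5} → ∞; triangles are abundant w.h.p.

E[X] ≈ 211252.452311; in regime p = Θ(1/n^{1/2}) E[X] diverges (above the triangle threshold p ~ 1/n).


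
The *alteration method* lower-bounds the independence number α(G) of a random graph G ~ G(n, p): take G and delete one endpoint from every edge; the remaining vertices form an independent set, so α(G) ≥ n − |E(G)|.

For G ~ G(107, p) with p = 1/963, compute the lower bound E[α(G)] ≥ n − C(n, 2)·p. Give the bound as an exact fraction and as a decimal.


E[|E(G)|] = C(107, 2)·p = 5671 · (1/963) = 53/9.
E[α(G)] ≥ n − E[|E(G)|] = 107 − 53/9 = 910/9.
Numerically: ≈ 101.11111.
(This is only a lower bound; the true E[α(G)] may be larger.)

E[α(G)] ≥ 910/9 ≈ 101.11111.


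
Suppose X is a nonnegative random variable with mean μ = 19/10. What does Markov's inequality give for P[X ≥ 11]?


μ = E[X] = 19/10, a = 11.
Markov: P[X ≥ 11] ≤ μ/a = (19/10)/11 = 19/110.
Numerically: ≈ 0.17273.
(Since a = 11 > μ = 1.90000, the bound 19/110 is < 1 and informative.)

P[X ≥ 11] ≤ 19/110 ≈ 0.17273.


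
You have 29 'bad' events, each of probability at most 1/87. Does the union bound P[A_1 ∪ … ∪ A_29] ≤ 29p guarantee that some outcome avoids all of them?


Union bound: P[∪_{i=1}^{29} A_i] ≤ Σ_i P[A_i] ≤ 29·p = 29·(1/87) = 1/3.
Numerically: 1/3 ≈ 0.3333333.
Is 1/3 < 1? YES.
Since P[∪ A_i] ≤ 1/3 < 1, the complement has P[∩ A_i^c] ≥ 1 − 1/3 = 2/3 > 0, so some outcome avoids every A_i.

29·p = 1/3 ≈ 0.3333333; existence CERTIFIED by the union bound.


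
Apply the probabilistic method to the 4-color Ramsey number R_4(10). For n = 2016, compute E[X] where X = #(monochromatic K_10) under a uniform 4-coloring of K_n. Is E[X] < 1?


E[X] = C(2016, 10) · 4^{1 − 45} = 298835995845288230309989008 · 4^{−44} = 298835995845288230309989008/309485009821345068724781056.
As a reduced fraction: E[X] = 18677249740330514394374313/19342813113834066795298816 ≈ 0.966.
Is E[X] < 1? YES.
Since E[X] < 1, there exists a 4-coloring of K_{2016} with no monochromatic K_10; hence R_4(10) > 2016.

E[X] = 18677249740330514394374313/19342813113834066795298816 ≈ 0.966; E[X] < 1, so R_4(10) > 2016.


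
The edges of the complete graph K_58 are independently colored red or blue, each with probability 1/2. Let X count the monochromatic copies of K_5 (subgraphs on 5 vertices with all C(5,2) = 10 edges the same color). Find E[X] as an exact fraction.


Let X = Σ_S X_S over the C(58, 5) = 4582116 subsets S of size 5, where X_S = 1 if the K_5 on S is monochromatic.
For a fixed S, the K_5 on S has C(5, 2) = 10 edges. P[all 10 edges red] = (1/2)^10, and likewise for blue, so P[monochromatic] = 2·(1/2)^10 = 2^{1 − 10} = 1/512.
By linearity: E[X] = C(58, 5) · 2^{1 − 10} = 4582116 · 1/512 = 1145529/128.
Numerically: E[X] ≈ 8949.445312.

E[X] = C(58,5)·2^(1−C(5,2)) = 1145529/128 ≈ 8949.445312.


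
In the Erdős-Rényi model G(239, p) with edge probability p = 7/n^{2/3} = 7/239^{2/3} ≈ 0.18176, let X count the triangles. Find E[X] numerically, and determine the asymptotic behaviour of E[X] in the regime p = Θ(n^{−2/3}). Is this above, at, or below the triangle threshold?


Number of potential triangles: C(239, 3) = 2246839.
Each occurs with probability p³ ≈ (0.18176)³ ≈ 6.0047968e-03.
By linearity: E[X] = C(239, 3)·p³ ≈ 2246839 · 6.0047968e-03 ≈ 13491.81172.
Since α = 2/3 < 1, p = c/n^{2/3} ≫ 1/n is above the triangle threshold p ~ 1/n. Asymptotically E[X] ~ (c³/6)·n^{3(1−α)} = (7³/6)·n^{1} → ∞; triangles are abundant w.h.p.

E[X] ≈ 13491.81172; in regime p = Θ(1/n^{2/3}) E[X] diverges (above the triangle threshold p ~ 1/n).


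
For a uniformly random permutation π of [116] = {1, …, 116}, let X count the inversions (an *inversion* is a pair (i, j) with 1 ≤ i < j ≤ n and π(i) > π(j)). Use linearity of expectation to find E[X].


Write X = Σ X_I over the C(116, 2) = 6670 pairs i < j, with X_I the indicator of one inversion.
There are 6670 indicators.
For each fixed pair i < j, the values π(i) and π(j) are two distinct elements of {1, …, 116} in uniformly random order; by symmetry P[π(i) > π(j)] = 1/2.
By linearity: E[X] = 6670 · (1/2) = C(116, 2) · (1/2) = 6670/2 = 3335 ≈ 3335.00000.

E[X] = 3335 = 3335.00000.


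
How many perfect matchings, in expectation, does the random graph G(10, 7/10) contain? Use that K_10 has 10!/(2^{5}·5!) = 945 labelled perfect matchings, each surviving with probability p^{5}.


K_10 has 10!/(2^{5}·5!) = 945 labelled perfect matchings.
For each such perfect matching H, let X_H = 1 if all 5 edges of H are present in G. Then P[X_H = 1] = p^{5} = (7/10)^{5} = 16807/100000.
By linearity: E[X] = Σ_H E[X_H] = 945 · p^{5} = 945 · 16807/100000 = 3176523/20000.
Numerically: E[X] ≈ 159.

E[X] = 945 · (7/10)^{5} = 3176523/20000 ≈ 159.


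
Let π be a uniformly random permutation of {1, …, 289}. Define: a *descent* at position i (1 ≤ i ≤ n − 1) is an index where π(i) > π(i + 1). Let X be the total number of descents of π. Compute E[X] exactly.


Write X = Σ X_I over i = 1, …, 288, with X_I the indicator of one descent.
There are 288 indicators.
For each fixed i, the pair (π(i), π(i+1)) is a uniformly random ordered pair of distinct values from {1, …, 289}; by symmetry P[π(i) > π(i+1)] = 1/2.
By linearity: E[X] = 288 · (1/2) = (289 − 1) · (1/2) = 144 ≈ 144.000000.

E[X] = 144 = 144.000000.


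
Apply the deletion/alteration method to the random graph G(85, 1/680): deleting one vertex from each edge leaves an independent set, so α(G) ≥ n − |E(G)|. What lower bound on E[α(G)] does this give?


E[|E(G)|] = C(85, 2)·p = 3570 · (1/680) = 21/4.
E[α(G)] ≥ n − E[|E(G)|] = 85 − 21/4 = 319/4.
Numerically: ≈ 79.7500.
(This is only a lower bound; the true E[α(G)] may be larger.)

E[α(G)] ≥ 319/4 ≈ 79.7500.
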